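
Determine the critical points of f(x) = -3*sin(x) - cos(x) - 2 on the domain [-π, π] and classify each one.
f'(x) = sin(x) - 3*cos(x)

Solve f'(x) = 0 on [-π, π]:
  f'(x) = 0 ⇔ -3*cos(x) = -sin(x) ⇔ tan(x) = 3, i.e. x = arctan(3) + nπ; keep the solutions lying in [-π, π].
  ⇒ x = -pi + atan(3) ≈ -1.8925, atan(3) ≈ 1.2490

f''(x) = 3*sin(x) + cos(x)
Second-derivative test at each critical point:
  f''(-1.8925) = -3.1623 < 0 → local maximum
  f''(1.2490) = 3.1623 > 0 → local minimum

Critical points: x = -pi + atan(3) ≈ -1.8925 (local maximum); x = atan(3) ≈ 1.2490 (local minimum)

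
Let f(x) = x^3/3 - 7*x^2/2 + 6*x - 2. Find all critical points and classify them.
f'(x) = x^2 - 7*x + 6

Solve f'(x) = 0:
  Factor: x^2 - 7*x + 6 = (x - 6)*(x - 1) = 0.
  ⇒ x = 1, 6

f''(x) = 2*x - 7
Second-derivative test at each critical point:
  f''(1) = -5 < 0 → local maximum
  f''(6) = 5 > 0 → local minimum

Critical points: x = 1 (local maximum); x = 6 (local minimum)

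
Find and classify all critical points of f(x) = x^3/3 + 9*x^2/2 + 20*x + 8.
f'(x) = x^2 + 9*x + 20

Solve f'(x) = 0:
  Factor: x^2 + 9*x + 20 = (x + 4)*(x + 5) = 0.
  ⇒ x = -5, -4

f''(x) = 2*x + 9
Second-derivative test at each critical point:
  f''(-5) = -1 < 0 → local maximum
  f''(-4) = 1 > 0 → local minimum

Critical points: x = -5 (local maximum); x = -4 (local minimum)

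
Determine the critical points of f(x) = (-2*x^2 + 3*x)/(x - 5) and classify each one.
f'(x) = (-2*x^2 + 20*x - 15)/(x^2 - 10*x + 25)

Solve f'(x) = 0:
  f'(x) = -(2*x^2 - 20*x + 15)/(x - 5)^2; the denominator is positive wherever f is defined, so f'(x) = 0 ⇔ -2*x^2 + 20*x - 15 = 0.
  2*x^2 - 20*x + 15 = 0 has no rational roots; quadratic formula: x = (20 ± √280)/4.
  ⇒ x = 5 - sqrt(70)/2 ≈ 0.8167, sqrt(70)/2 + 5 ≈ 9.1833

f''(x) = -70/(x^3 - 15*x^2 + 75*x - 125)
Second-derivative test at each critical point:
  f''(0.8167) = 0.9562 > 0 → local minimum
  f''(9.1833) = -0.9562 < 0 → local maximum

Critical points: x = 5 - sqrt(70)/2 ≈ 0.8167 (local minimum); x = sqrt(70)/2 + 5 ≈ 9.1833 (local maximum)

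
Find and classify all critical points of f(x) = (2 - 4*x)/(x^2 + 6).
f'(x) = 4*(x^2 - x - 6)/(x^4 + 12*x^2 + 36)

Solve f'(x) = 0:
  f'(x) = 4*(x - 3)*(x + 2)/(x^2 + 6)^2; the denominator is positive wherever f is defined, so f'(x) = 0 ⇔ 4*x^2 - 4*x - 24 = 0.
  Factor: 4*x^2 - 4*x - 24 = 4*(x - 3)*(x + 2) = 0.
  ⇒ x = -2, 3

f''(x) = 4*(4*x^2*(1 - 2*x) + (6*x - 1)*(x^2 + 6))/(x^2 + 6)^3
Second-derivative test at each critical point:
  f''(-2) = -1/5 < 0 → local maximum
  f''(3) = 4/45 > 0 → local minimum

Critical points: x = -2 (local maximum); x = 3 (local minimum)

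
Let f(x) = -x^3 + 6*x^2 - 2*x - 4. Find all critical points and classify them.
f'(x) = -3*x^2 + 12*x - 2

Solve f'(x) = 0:
  3*x^2 - 12*x + 2 = 0 has no rational roots; quadratic formula: x = (12 ± √120)/6.
  ⇒ x = 2 - sqrt(30)/3 ≈ 0.1743, sqrt(30)/3 + 2 ≈ 3.8257

f''(x) = 12 - 6*x
Second-derivative test at each critical point:
  f''(0.1743) = 10.9545 > 0 → local minimum
  f''(3.8257) = -10.9545 < 0 → local maximum

Critical points: x = 2 - sqrt(30)/3 ≈ 0.1743 (local minimum); x = sqrt(30)/3 + 2 ≈ 3.8257 (local maximum)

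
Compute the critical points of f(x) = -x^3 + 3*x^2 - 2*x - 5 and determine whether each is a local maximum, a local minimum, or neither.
f'(x) = -3*x^2 + 6*x - 2

Solve f'(x) = 0:
  3*x^2 - 6*x + 2 = 0 has no rational roots; quadratic formula: x = (6 ± √12)/6.
  ⇒ x = 1 - sqrt(3)/3 ≈ 0.4226, sqrt(3)/3 + 1 ≈ 1.5774

f''(x) = 6 - 6*x
Second-derivative test at each critical point:
  f''(0.4226) = 3.4641 > 0 → local minimum
  f''(1.5774) = -3.4641 < 0 → local maximum

Critical points: x = 1 - sqrt(3)/3 ≈ 0.4226 (local minimum); x = sqrt(3)/3 + 1 ≈ 1.5774 (local maximum)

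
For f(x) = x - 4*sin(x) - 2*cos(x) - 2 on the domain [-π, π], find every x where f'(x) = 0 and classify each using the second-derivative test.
f'(x) = 2*sin(x) - 4*cos(x) + 1

Solve f'(x) = 0 on [-π, π]:
  f'(x) = 0 ⇔ 2*sin(x) - 4*cos(x) = -1. Write the left side as R·cos(x + φ) with R = √((-4)² + (-2)²) = 2*sqrt(5), cos φ = -2*sqrt(5)/5, sin φ = -sqrt(5)/5; then cos(x + φ) = -sqrt(5)/10. Solve for x and keep the solutions lying in [-π, π].
  ⇒ x = -pi + atan((-2*sqrt(19) - 1)/(2 - sqrt(19))) ≈ -1.8089, atan((-1 + 2*sqrt(19))/(2 + sqrt(19))) ≈ 0.8816

f''(x) = 4*sin(x) + 2*cos(x)
Second-derivative test at each critical point:
  f''(-1.8089) = -4.3589 < 0 → local maximum
  f''(0.8816) = 4.3589 > 0 → local minimum

Critical points: x = -pi + atan((-2*sqrt(19) - 1)/(2 - sqrt(19))) ≈ -1.8089 (local maximum); x = atan((-1 + 2*sqrt(19))/(2 + sqrt(19))) ≈ 0.8816 (local minimum)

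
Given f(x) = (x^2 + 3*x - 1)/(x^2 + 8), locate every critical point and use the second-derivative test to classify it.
f'(x) = 3*(-x^2 + 6*x + 8)/(x^4 + 16*x^2 + 64)

Solve f'(x) = 0:
  f'(x) = -3*(x^2 - 6*x - 8)/(x^2 + 8)^2; the denominator is positive wherever f is defined, so f'(x) = 0 ⇔ -3*x^2 + 18*x + 24 = 0.
  Factor: -3*x^2 + 18*x + 24 = -3*(x^2 - 6*x - 8); x^2 - 6*x - 8 = 0 has no rational roots; quadratic formula: x = (6 ± √68)/2.
  ⇒ x = 3 - sqrt(17) ≈ -1.1231, 3 + sqrt(17) ≈ 7.1231

f''(x) = 6*(x^3 - 9*x^2 - 24*x + 24)/(x^6 + 24*x^4 + 192*x^2 + 512)
Second-derivative test at each critical point:
  f''(-1.1231) = 0.2884 > 0 → local minimum
  f''(7.1231) = -0.0072 < 0 → local maximum

Critical points: x = 3 - sqrt(17) ≈ -1.1231 (local minimum); x = 3 + sqrt(17) ≈ 7.1231 (local maximum)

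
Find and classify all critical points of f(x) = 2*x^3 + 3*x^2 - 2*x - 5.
f'(x) = 6*x^2 + 6*x - 2

Solve f'(x) = 0:
  Factor: 6*x^2 + 6*x - 2 = 2*(3*x^2 + 3*x - 1); 3*x^2 + 3*x - 1 = 0 has no rational roots; quadratic formula: x = (-3 ± √21)/6.
  ⇒ x = -sqrt(21)/6 - 1/2 ≈ -1.2638, -1/2 + sqrt(21)/6 ≈ 0.2638

f''(x) = 12*x + 6
Second-derivative test at each critical point:
  f''(-1.2638) = -9.1652 < 0 → local maximum
  f''(0.2638) = 9.1652 > 0 → local minimum

Critical points: x = -sqrt(21)/6 - 1/2 ≈ -1.2638 (local maximum); x = -1/2 + sqrt(21)/6 ≈ 0.2638 (local minimum)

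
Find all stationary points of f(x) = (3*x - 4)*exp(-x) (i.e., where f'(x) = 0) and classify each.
f'(x) = (7 - 3*x)*exp(-x)

Solve f'(x) = 0:
  f'(x) = (7 - 3*x)·exp(-x) and exp(-x) > 0 for every x, so f'(x) = 0 ⇔ 7 - 3*x = 0.
  7 - 3*x = 0.
  ⇒ x = 7/3

f''(x) = (3*x - 10)*exp(-x)
Second-derivative test at each critical point:
  f''(7/3) = -0.2909 < 0 → local maximum

Critical points: x = 7/3 (local maximum)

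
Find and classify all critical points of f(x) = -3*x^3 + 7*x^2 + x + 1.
f'(x) = -9*x^2 + 14*x + 1

Solve f'(x) = 0:
  9*x^2 - 14*x - 1 = 0 has no rational roots; quadratic formula: x = (14 ± √232)/18.
  ⇒ x = 7/9 - sqrt(58)/9 ≈ -0.0684, 7/9 + sqrt(58)/9 ≈ 1.6240

f''(x) = 14 - 18*x
Second-derivative test at each critical point:
  f''(-0.0684) = 15.2315 > 0 → local minimum
  f''(1.6240) = -15.2315 < 0 → local maximum

Critical points: x = 7/9 - sqrt(58)/9 ≈ -0.0684 (local minimum); x = 7/9 + sqrt(58)/9 ≈ 1.6240 (local maximum)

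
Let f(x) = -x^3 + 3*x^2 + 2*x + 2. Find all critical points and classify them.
f'(x) = -3*x^2 + 6*x + 2

Solve f'(x) = 0:
  3*x^2 - 6*x - 2 = 0 has no rational roots; quadratic formula: x = (6 ± √60)/6.
  ⇒ x = 1 - sqrt(15)/3 ≈ -0.2910, 1 + sqrt(15)/3 ≈ 2.2910

f''(x) = 6 - 6*x
Second-derivative test at each critical point:
  f''(-0.2910) = 7.7460 > 0 → local minimum
  f''(2.2910) = -7.7460 < 0 → local maximum

Critical points: x = 1 - sqrt(15)/3 ≈ -0.2910 (local minimum); x = 1 + sqrt(15)/3 ≈ 2.2910 (local maximum)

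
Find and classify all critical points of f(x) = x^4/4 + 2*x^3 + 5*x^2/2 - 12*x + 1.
f'(x) = x^3 + 6*x^2 + 5*x - 12

Solve f'(x) = 0:
  Factor: x^3 + 6*x^2 + 5*x - 12 = (x - 1)*(x + 3)*(x + 4) = 0.
  ⇒ x = -4, -3, 1

f''(x) = 3*x^2 + 12*x + 5
Second-derivative test at each critical point:
  f''(-4) = 5 > 0 → local minimum
  f''(-3) = -4 < 0 → local maximum
  f''(1) = 20 > 0 → local minimum

Critical points: x = -4 (local minimum); x = -3 (local maximum); x = 1 (local minimum)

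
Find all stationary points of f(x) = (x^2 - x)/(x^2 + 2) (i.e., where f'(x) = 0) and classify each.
f'(x) = (x^2 + 4*x - 2)/(x^4 + 4*x^2 + 4)

Solve f'(x) = 0:
  f'(x) = (x^2 + 4*x - 2)/(x^2 + 2)^2; the denominator is positive wherever f is defined, so f'(x) = 0 ⇔ x^2 + 4*x - 2 = 0.
  x^2 + 4*x - 2 = 0 has no rational roots; quadratic formula: x = (-4 ± √24)/2.
  ⇒ x = -sqrt(6) - 2 ≈ -4.4495, -2 + sqrt(6) ≈ 0.4495

f''(x) = 2*(-x^3 - 6*x^2 + 6*x + 4)/(x^6 + 6*x^4 + 12*x^2 + 8)
Second-derivative test at each critical point:
  f''(-4.4495) = -0.0103 < 0 → local maximum
  f''(0.4495) = 1.0103 > 0 → local minimum

Critical points: x = -sqrt(6) - 2 ≈ -4.4495 (local maximum); x = -2 + sqrt(6) ≈ 0.4495 (local minimum)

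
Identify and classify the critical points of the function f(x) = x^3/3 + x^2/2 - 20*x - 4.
f'(x) = x^2 + x - 20

Solve f'(x) = 0:
  Factor: x^2 + x - 20 = (x - 4)*(x + 5) = 0.
  ⇒ x = -5, 4

f''(x) = 2*x + 1
Second-derivative test at each critical point:
  f''(-5) = -9 < 0 → local maximum
  f''(4) = 9 > 0 → local minimum

Critical points: x = -5 (local maximum); x = 4 (local minimum)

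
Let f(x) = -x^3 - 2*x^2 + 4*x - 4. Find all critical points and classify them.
f'(x) = -3*x^2 - 4*x + 4

Solve f'(x) = 0:
  Factor: -3*x^2 - 4*x + 4 = -(x + 2)*(3*x - 2) = 0.
  ⇒ x = -2, 2/3

f''(x) = -6*x - 4
Second-derivative test at each critical point:
  f''(-2) = 8 > 0 → local minimum
  f''(2/3) = -8 < 0 → local maximum

Critical points: x = -2 (local minimum); x = 2/3 (local maximum)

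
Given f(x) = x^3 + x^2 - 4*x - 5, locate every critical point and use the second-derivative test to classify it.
f'(x) = 3*x^2 + 2*x - 4

Solve f'(x) = 0:
  3*x^2 + 2*x - 4 = 0 has no rational roots; quadratic formula: x = (-2 ± √52)/6.
  ⇒ x = -sqrt(13)/3 - 1/3 ≈ -1.5352, -1/3 + sqrt(13)/3 ≈ 0.8685

f''(x) = 6*x + 2
Second-derivative test at each critical point:
  f''(-1.5352) = -7.2111 < 0 → local maximum
  f''(0.8685) = 7.2111 > 0 → local minimum

Critical points: x = -sqrt(13)/3 - 1/3 ≈ -1.5352 (local maximum); x = -1/3 + sqrt(13)/3 ≈ 0.8685 (local minimum)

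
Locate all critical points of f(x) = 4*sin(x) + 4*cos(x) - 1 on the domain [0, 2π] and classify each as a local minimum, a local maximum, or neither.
f'(x) = 4*sqrt(2)*cos(x + pi/4)

Solve f'(x) = 0 on [0, 2π]:
  f'(x) = 0 ⇔ 4*cos(x) = 4*sin(x) ⇔ tan(x) = 1, i.e. x = arctan(1) + nπ; keep the solutions lying in [0, 2π].
  ⇒ x = pi/4 ≈ 0.7854, 5*pi/4 ≈ 3.9270

f''(x) = -4*sqrt(2)*sin(x + pi/4)
Second-derivative test at each critical point:
  f''(0.7854) = -5.6569 < 0 → local maximum
  f''(3.9270) = 5.6569 > 0 → local minimum

Critical points: x = pi/4 ≈ 0.7854 (local maximum); x = 5*pi/4 ≈ 3.9270 (local minimum)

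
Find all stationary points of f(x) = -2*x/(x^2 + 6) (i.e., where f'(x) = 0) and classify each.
f'(x) = 2*(x^2 - 6)/(x^2 + 6)^2

Solve f'(x) = 0:
  f'(x) = 2*(x^2 - 6)/(x^2 + 6)^2; the denominator is positive wherever f is defined, so f'(x) = 0 ⇔ 2*x^2 - 12 = 0.
  Factor: 2*x^2 - 12 = 2*(x^2 - 6); x^2 - 6 = 0 has no rational roots; quadratic formula: x = (0 ± √24)/2.
  ⇒ x = -sqrt(6) ≈ -2.4495, sqrt(6) ≈ 2.4495

f''(x) = 4*x*(18 - x^2)/(x^2 + 6)^3
Second-derivative test at each critical point:
  f''(-2.4495) = -0.0680 < 0 → local maximum
  f''(2.4495) = 0.0680 > 0 → local minimum

Critical points: x = -sqrt(6) ≈ -2.4495 (local maximum); x = sqrt(6) ≈ 2.4495 (local minimum)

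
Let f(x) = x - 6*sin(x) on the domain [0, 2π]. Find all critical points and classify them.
f'(x) = 1 - 6*cos(x)

Solve f'(x) = 0 on [0, 2π]:
  f'(x) = 0 ⇔ cos(x) = 1/6, i.e. x = ±arccos(1/6) + 2nπ; keep the solutions lying in [0, 2π].
  ⇒ x = acos(1/6) ≈ 1.4033, -acos(1/6) + 2*pi ≈ 4.8798

f''(x) = 6*sin(x)
Second-derivative test at each critical point:
  f''(1.4033) = 5.9161 > 0 → local minimum
  f''(4.8798) = -5.9161 < 0 → local maximum

Critical points: x = acos(1/6) ≈ 1.4033 (local minimum); x = -acos(1/6) + 2*pi ≈ 4.8798 (local maximum)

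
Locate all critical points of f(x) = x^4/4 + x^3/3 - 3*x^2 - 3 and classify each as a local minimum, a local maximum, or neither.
f'(x) = x*(x^2 + x - 6)

Solve f'(x) = 0:
  Factor: x^3 + x^2 - 6*x = x*(x - 2)*(x + 3) = 0.
  ⇒ x = -3, 0, 2

f''(x) = 3*x^2 + 2*x - 6
Second-derivative test at each critical point:
  f''(-3) = 15 > 0 → local minimum
  f''(0) = -6 < 0 → local maximum
  f''(2) = 10 > 0 → local minimum

Critical points: x = -3 (local minimum); x = 0 (local maximum); x = 2 (local minimum)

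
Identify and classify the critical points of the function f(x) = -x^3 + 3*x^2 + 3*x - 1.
f'(x) = -3*x^2 + 6*x + 3

Solve f'(x) = 0:
  Factor: -3*x^2 + 6*x + 3 = -3*(x^2 - 2*x - 1); x^2 - 2*x - 1 = 0 has no rational roots; quadratic formula: x = (2 ± √8)/2.
  ⇒ x = 1 - sqrt(2) ≈ -0.4142, 1 + sqrt(2) ≈ 2.4142

f''(x) = 6 - 6*x
Second-derivative test at each critical point:
  f''(-0.4142) = 8.4853 > 0 → local minimum
  f''(2.4142) = -8.4853 < 0 → local maximum

Critical points: x = 1 - sqrt(2) ≈ -0.4142 (local minimum); x = 1 + sqrt(2) ≈ 2.4142 (local maximum)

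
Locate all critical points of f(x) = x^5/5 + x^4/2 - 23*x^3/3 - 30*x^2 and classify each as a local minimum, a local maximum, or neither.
f'(x) = x*(x^3 + 2*x^2 - 23*x - 60)

Solve f'(x) = 0:
  Factor: x^4 + 2*x^3 - 23*x^2 - 60*x = x*(x - 5)*(x + 3)*(x + 4) = 0.
  ⇒ x = -4, -3, 0, 5

f''(x) = 4*x^3 + 6*x^2 - 46*x - 60
Second-derivative test at each critical point:
  f''(-4) = -36 < 0 → local maximum
  f''(-3) = 24 > 0 → local minimum
  f''(0) = -60 < 0 → local maximum
  f''(5) = 360 > 0 → local minimum

Critical points: x = -4 (local maximum); x = -3 (local minimum); x = 0 (local maximum); x = 5 (local minimum)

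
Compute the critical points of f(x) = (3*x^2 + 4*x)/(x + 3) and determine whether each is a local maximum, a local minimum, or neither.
f'(x) = 3*(x^2 + 6*x + 4)/(x^2 + 6*x + 9)

Solve f'(x) = 0:
  f'(x) = 3*(x^2 + 6*x + 4)/(x + 3)^2; the denominator is positive wherever f is defined, so f'(x) = 0 ⇔ 3*x^2 + 18*x + 12 = 0.
  Factor: 3*x^2 + 18*x + 12 = 3*(x^2 + 6*x + 4); x^2 + 6*x + 4 = 0 has no rational roots; quadratic formula: x = (-6 ± √20)/2.
  ⇒ x = -3 - sqrt(5) ≈ -5.2361, -3 + sqrt(5) ≈ -0.7639

f''(x) = 30/(x^3 + 9*x^2 + 27*x + 27)
Second-derivative test at each critical point:
  f''(-5.2361) = -2.6833 < 0 → local maximum
  f''(-0.7639) = 2.6833 > 0 → local minimum

Critical points: x = -3 - sqrt(5) ≈ -5.2361 (local maximum); x = -3 + sqrt(5) ≈ -0.7639 (local minimum)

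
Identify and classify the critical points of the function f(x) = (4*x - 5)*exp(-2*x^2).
f'(x) = 4*(-x*(4*x - 5) + 1)*exp(-2*x^2)

Solve f'(x) = 0:
  f'(x) = (-16*x^2 + 20*x + 4)·exp(-2*x^2) and exp(-2*x^2) > 0 for every x, so f'(x) = 0 ⇔ -16*x^2 + 20*x + 4 = 0.
  Factor: -16*x^2 + 20*x + 4 = -4*(4*x^2 - 5*x - 1); 4*x^2 - 5*x - 1 = 0 has no rational roots; quadratic formula: x = (5 ± √41)/8.
  ⇒ x = 5/8 - sqrt(41)/8 ≈ -0.1754, 5/8 + sqrt(41)/8 ≈ 1.4254

f''(x) = 4*(4*x^2*(4*x - 5) - 12*x + 5)*exp(-2*x^2)
Second-derivative test at each critical point:
  f''(-0.1754) = 24.0842 > 0 → local minimum
  f''(1.4254) = -0.4403 < 0 → local maximum

Critical points: x = 5/8 - sqrt(41)/8 ≈ -0.1754 (local minimum); x = 5/8 + sqrt(41)/8 ≈ 1.4254 (local maximum)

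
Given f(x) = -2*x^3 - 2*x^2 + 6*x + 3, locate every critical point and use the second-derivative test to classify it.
f'(x) = -6*x^2 - 4*x + 6

Solve f'(x) = 0:
  Factor: -6*x^2 - 4*x + 6 = -2*(3*x^2 + 2*x - 3); 3*x^2 + 2*x - 3 = 0 has no rational roots; quadratic formula: x = (-2 ± √40)/6.
  ⇒ x = -sqrt(10)/3 - 1/3 ≈ -1.3874, -1/3 + sqrt(10)/3 ≈ 0.7208

f''(x) = -12*x - 4
Second-derivative test at each critical point:
  f''(-1.3874) = 12.6491 > 0 → local minimum
  f''(0.7208) = -12.6491 < 0 → local maximum

Critical points: x = -sqrt(10)/3 - 1/3 ≈ -1.3874 (local minimum); x = -1/3 + sqrt(10)/3 ≈ 0.7208 (local maximum)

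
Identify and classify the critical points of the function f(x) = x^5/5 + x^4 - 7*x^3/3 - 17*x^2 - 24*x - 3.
f'(x) = x^4 + 4*x^3 - 7*x^2 - 34*x - 24

Solve f'(x) = 0:
  Factor: x^4 + 4*x^3 - 7*x^2 - 34*x - 24 = (x - 3)*(x + 1)*(x + 2)*(x + 4) = 0.
  ⇒ x = -4, -2, -1, 3

f''(x) = 4*x^3 + 12*x^2 - 14*x - 34
Second-derivative test at each critical point:
  f''(-4) = -42 < 0 → local maximum
  f''(-2) = 10 > 0 → local minimum
  f''(-1) = -12 < 0 → local maximum
  f''(3) = 140 > 0 → local minimum

Critical points: x = -4 (local maximum); x = -2 (local minimum); x = -1 (local maximum); x = 3 (local minimum)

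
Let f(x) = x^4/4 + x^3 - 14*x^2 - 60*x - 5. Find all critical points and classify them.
f'(x) = x^3 + 3*x^2 - 28*x - 60

Solve f'(x) = 0:
  Factor: x^3 + 3*x^2 - 28*x - 60 = (x - 5)*(x + 2)*(x + 6) = 0.
  ⇒ x = -6, -2, 5

f''(x) = 3*x^2 + 6*x - 28
Second-derivative test at each critical point:
  f''(-6) = 44 > 0 → local minimum
  f''(-2) = -28 < 0 → local maximum
  f''(5) = 77 > 0 → local minimum

Critical points: x = -6 (local minimum); x = -2 (local maximum); x = 5 (local minimum)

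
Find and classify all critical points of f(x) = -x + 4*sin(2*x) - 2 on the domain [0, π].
f'(x) = 8*cos(2*x) - 1

Solve f'(x) = 0 on [0, π]:
  f'(x) = 0 ⇔ cos(2*x) = 1/8, i.e. 2*x = ±arccos(1/8) + 2nπ; keep the solutions lying in [0, π].
  ⇒ x = acos(1/8)/2 ≈ 0.7227, pi - acos(1/8)/2 ≈ 2.4189

f''(x) = -16*sin(2*x)
Second-derivative test at each critical point:
  f''(0.7227) = -15.8745 < 0 → local maximum
  f''(2.4189) = 15.8745 > 0 → local minimum

Critical points: x = acos(1/8)/2 ≈ 0.7227 (local maximum); x = pi - acos(1/8)/2 ≈ 2.4189 (local minimum)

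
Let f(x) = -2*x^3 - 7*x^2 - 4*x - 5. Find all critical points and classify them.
f'(x) = -6*x^2 - 14*x - 4

Solve f'(x) = 0:
  Factor: -6*x^2 - 14*x - 4 = -2*(x + 2)*(3*x + 1) = 0.
  ⇒ x = -2, -1/3

f''(x) = -12*x - 14
Second-derivative test at each critical point:
  f''(-2) = 10 > 0 → local minimum
  f''(-1/3) = -10 < 0 → local maximum

Critical points: x = -2 (local minimum); x = -1/3 (local maximum)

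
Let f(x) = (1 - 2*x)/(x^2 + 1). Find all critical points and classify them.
f'(x) = 2*(x^2 - x - 1)/(x^4 + 2*x^2 + 1)

Solve f'(x) = 0:
  f'(x) = 2*(x^2 - x - 1)/(x^2 + 1)^2; the denominator is positive wherever f is defined, so f'(x) = 0 ⇔ 2*x^2 - 2*x - 2 = 0.
  Factor: 2*x^2 - 2*x - 2 = 2*(x^2 - x - 1); x^2 - x - 1 = 0 has no rational roots; quadratic formula: x = (1 ± √5)/2.
  ⇒ x = 1/2 - sqrt(5)/2 ≈ -0.6180, 1/2 + sqrt(5)/2 ≈ 1.6180

f''(x) = 2*(4*x^2*(1 - 2*x) + (6*x - 1)*(x^2 + 1))/(x^2 + 1)^3
Second-derivative test at each critical point:
  f''(-0.6180) = -2.3416 < 0 → local maximum
  f''(1.6180) = 0.3416 > 0 → local minimum

Critical points: x = 1/2 - sqrt(5)/2 ≈ -0.6180 (local maximum); x = 1/2 + sqrt(5)/2 ≈ 1.6180 (local minimum)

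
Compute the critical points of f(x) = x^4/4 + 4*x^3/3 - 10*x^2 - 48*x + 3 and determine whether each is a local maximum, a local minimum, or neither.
f'(x) = x^3 + 4*x^2 - 20*x - 48

Solve f'(x) = 0:
  Factor: x^3 + 4*x^2 - 20*x - 48 = (x - 4)*(x + 2)*(x + 6) = 0.
  ⇒ x = -6, -2, 4

f''(x) = 3*x^2 + 8*x - 20
Second-derivative test at each critical point:
  f''(-6) = 40 > 0 → local minimum
  f''(-2) = -24 < 0 → local maximum
  f''(4) = 60 > 0 → local minimum

Critical points: x = -6 (local minimum); x = -2 (local maximum); x = 4 (local minimum)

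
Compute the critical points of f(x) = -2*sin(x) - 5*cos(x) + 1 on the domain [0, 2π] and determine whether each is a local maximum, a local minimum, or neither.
f'(x) = 5*sin(x) - 2*cos(x)

Solve f'(x) = 0 on [0, 2π]:
  f'(x) = 0 ⇔ -2*cos(x) = -5*sin(x) ⇔ tan(x) = 2/5, i.e. x = arctan(2/5) + nπ; keep the solutions lying in [0, 2π].
  ⇒ x = atan(2/5) ≈ 0.3805, atan(2/5) + pi ≈ 3.5221

f''(x) = 2*sin(x) + 5*cos(x)
Second-derivative test at each critical point:
  f''(0.3805) = 5.3852 > 0 → local minimum
  f''(3.5221) = -5.3852 < 0 → local maximum

Critical points: x = atan(2/5) ≈ 0.3805 (local minimum); x = atan(2/5) + pi ≈ 3.5221 (local maximum)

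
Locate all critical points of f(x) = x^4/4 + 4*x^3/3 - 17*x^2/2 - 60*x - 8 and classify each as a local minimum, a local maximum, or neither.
f'(x) = x^3 + 4*x^2 - 17*x - 60

Solve f'(x) = 0:
  Factor: x^3 + 4*x^2 - 17*x - 60 = (x - 4)*(x + 3)*(x + 5) = 0.
  ⇒ x = -5, -3, 4

f''(x) = 3*x^2 + 8*x - 17
Second-derivative test at each critical point:
  f''(-5) = 18 > 0 → local minimum
  f''(-3) = -14 < 0 → local maximum
  f''(4) = 63 > 0 → local minimum

Critical points: x = -5 (local minimum); x = -3 (local maximum); x = 4 (local minimum)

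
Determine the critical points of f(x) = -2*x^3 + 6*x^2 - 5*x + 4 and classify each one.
f'(x) = -6*x^2 + 12*x - 5

Solve f'(x) = 0:
  6*x^2 - 12*x + 5 = 0 has no rational roots; quadratic formula: x = (12 ± √24)/12.
  ⇒ x = 1 - sqrt(6)/6 ≈ 0.5918, sqrt(6)/6 + 1 ≈ 1.4082

f''(x) = 12 - 12*x
Second-derivative test at each critical point:
  f''(0.5918) = 4.8990 > 0 → local minimum
  f''(1.4082) = -4.8990 < 0 → local maximum

Critical points: x = 1 - sqrt(6)/6 ≈ 0.5918 (local minimum); x = sqrt(6)/6 + 1 ≈ 1.4082 (local maximum)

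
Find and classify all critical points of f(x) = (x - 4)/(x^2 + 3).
f'(x) = (x^2 - 2*x*(x - 4) + 3)/(x^2 + 3)^2

Solve f'(x) = 0:
  f'(x) = -(x^2 - 8*x - 3)/(x^2 + 3)^2; the denominator is positive wherever f is defined, so f'(x) = 0 ⇔ -x^2 + 8*x + 3 = 0.
  x^2 - 8*x - 3 = 0 has no rational roots; quadratic formula: x = (8 ± √76)/2.
  ⇒ x = 4 - sqrt(19) ≈ -0.3589, 4 + sqrt(19) ≈ 8.3589

f''(x) = 2*(4*x^2*(x - 4) + (4 - 3*x)*(x^2 + 3))/(x^2 + 3)^3
Second-derivative test at each critical point:
  f''(-0.3589) = 0.8905 > 0 → local minimum
  f''(8.3589) = -0.0016 < 0 → local maximum

Critical points: x = 4 - sqrt(19) ≈ -0.3589 (local minimum); x = 4 + sqrt(19) ≈ 8.3589 (local maximum)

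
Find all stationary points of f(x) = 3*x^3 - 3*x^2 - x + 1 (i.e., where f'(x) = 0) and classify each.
f'(x) = 9*x^2 - 6*x - 1

Solve f'(x) = 0:
  9*x^2 - 6*x - 1 = 0 has no rational roots; quadratic formula: x = (6 ± √72)/18.
  ⇒ x = 1/3 - sqrt(2)/3 ≈ -0.1381, 1/3 + sqrt(2)/3 ≈ 0.8047

f''(x) = 18*x - 6
Second-derivative test at each critical point:
  f''(-0.1381) = -8.4853 < 0 → local maximum
  f''(0.8047) = 8.4853 > 0 → local minimum

Critical points: x = 1/3 - sqrt(2)/3 ≈ -0.1381 (local maximum); x = 1/3 + sqrt(2)/3 ≈ 0.8047 (local minimum)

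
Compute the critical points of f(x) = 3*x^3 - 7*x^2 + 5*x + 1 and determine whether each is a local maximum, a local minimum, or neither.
f'(x) = 9*x^2 - 14*x + 5

Solve f'(x) = 0:
  Factor: 9*x^2 - 14*x + 5 = (x - 1)*(9*x - 5) = 0.
  ⇒ x = 5/9, 1

f''(x) = 18*x - 14
Second-derivative test at each critical point:
  f''(5/9) = -4 < 0 → local maximum
  f''(1) = 4 > 0 → local minimum

Critical points: x = 5/9 (local maximum); x = 1 (local minimum)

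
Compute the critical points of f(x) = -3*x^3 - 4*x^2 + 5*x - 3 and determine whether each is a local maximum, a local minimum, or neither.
f'(x) = -9*x^2 - 8*x + 5

Solve f'(x) = 0:
  9*x^2 + 8*x - 5 = 0 has no rational roots; quadratic formula: x = (-8 ± √244)/18.
  ⇒ x = -sqrt(61)/9 - 4/9 ≈ -1.3122, -4/9 + sqrt(61)/9 ≈ 0.4234

f''(x) = -18*x - 8
Second-derivative test at each critical point:
  f''(-1.3122) = 15.6205 > 0 → local minimum
  f''(0.4234) = -15.6205 < 0 → local maximum

Critical points: x = -sqrt(61)/9 - 4/9 ≈ -1.3122 (local minimum); x = -4/9 + sqrt(61)/9 ≈ 0.4234 (local maximum)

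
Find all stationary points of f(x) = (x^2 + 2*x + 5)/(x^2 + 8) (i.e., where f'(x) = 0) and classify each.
f'(x) = 2*(-x^2 + 3*x + 8)/(x^4 + 16*x^2 + 64)

Solve f'(x) = 0:
  f'(x) = -2*(x^2 - 3*x - 8)/(x^2 + 8)^2; the denominator is positive wherever f is defined, so f'(x) = 0 ⇔ -2*x^2 + 6*x + 16 = 0.
  Factor: -2*x^2 + 6*x + 16 = -2*(x^2 - 3*x - 8); x^2 - 3*x - 8 = 0 has no rational roots; quadratic formula: x = (3 ± √41)/2.
  ⇒ x = 3/2 - sqrt(41)/2 ≈ -1.7016, 3/2 + sqrt(41)/2 ≈ 4.7016

f''(x) = 2*(2*x^3 - 9*x^2 - 48*x + 24)/(x^6 + 24*x^4 + 192*x^2 + 512)
Second-derivative test at each critical point:
  f''(-1.7016) = 0.1079 > 0 → local minimum
  f''(4.7016) = -0.0141 < 0 → local maximum

Critical points: x = 3/2 - sqrt(41)/2 ≈ -1.7016 (local minimum); x = 3/2 + sqrt(41)/2 ≈ 4.7016 (local maximum)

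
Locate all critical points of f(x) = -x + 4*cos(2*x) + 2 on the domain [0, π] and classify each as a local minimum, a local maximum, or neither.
f'(x) = -8*sin(2*x) - 1

Solve f'(x) = 0 on [0, π]:
  f'(x) = 0 ⇔ sin(2*x) = -1/8, i.e. 2*x = arcsin(-1/8) + 2nπ or 2*x = π − arcsin(-1/8) + 2nπ; keep the solutions lying in [0, π].
  ⇒ x = asin(1/8)/2 + pi/2 ≈ 1.6335, pi - asin(1/8)/2 ≈ 3.0789

f''(x) = -16*cos(2*x)
Second-derivative test at each critical point:
  f''(1.6335) = 15.8745 > 0 → local minimum
  f''(3.0789) = -15.8745 < 0 → local maximum

Critical points: x = asin(1/8)/2 + pi/2 ≈ 1.6335 (local minimum); x = pi - asin(1/8)/2 ≈ 3.0789 (local maximum)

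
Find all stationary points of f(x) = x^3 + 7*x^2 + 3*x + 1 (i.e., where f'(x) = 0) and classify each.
f'(x) = 3*x^2 + 14*x + 3

Solve f'(x) = 0:
  3*x^2 + 14*x + 3 = 0 has no rational roots; quadratic formula: x = (-14 ± √160)/6.
  ⇒ x = -7/3 - 2*sqrt(10)/3 ≈ -4.4415, -7/3 + 2*sqrt(10)/3 ≈ -0.2251

f''(x) = 6*x + 14
Second-derivative test at each critical point:
  f''(-4.4415) = -12.6491 < 0 → local maximum
  f''(-0.2251) = 12.6491 > 0 → local minimum

Critical points: x = -7/3 - 2*sqrt(10)/3 ≈ -4.4415 (local maximum); x = -7/3 + 2*sqrt(10)/3 ≈ -0.2251 (local minimum)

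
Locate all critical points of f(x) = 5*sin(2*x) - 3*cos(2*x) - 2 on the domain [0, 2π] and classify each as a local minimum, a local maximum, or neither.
f'(x) = 6*sin(2*x) + 10*cos(2*x)

Solve f'(x) = 0 on [0, 2π]:
  f'(x) = 0 ⇔ 5*cos(2*x) = -3*sin(2*x) ⇔ tan(2*x) = -5/3, i.e. 2*x = arctan(-5/3) + nπ; keep the solutions lying in [0, 2π].
  ⇒ x = -atan(5/3)/2 + pi/2 ≈ 1.0556, pi - atan(5/3)/2 ≈ 2.6264, -atan(5/3)/2 + 3*pi/2 ≈ 4.1972, -atan(5/3)/2 + 2*pi ≈ 5.7680

f''(x) = -20*sin(2*x) + 12*cos(2*x)
Second-derivative test at each critical point:
  f''(1.0556) = -23.3238 < 0 → local maximum
  f''(2.6264) = 23.3238 > 0 → local minimum
  f''(4.1972) = -23.3238 < 0 → local maximum
  f''(5.7680) = 23.3238 > 0 → local minimum

Critical points: x = -atan(5/3)/2 + pi/2 ≈ 1.0556 (local maximum); x = pi - atan(5/3)/2 ≈ 2.6264 (local minimum); x = -atan(5/3)/2 + 3*pi/2 ≈ 4.1972 (local maximum); x = -atan(5/3)/2 + 2*pi ≈ 5.7680 (local minimum)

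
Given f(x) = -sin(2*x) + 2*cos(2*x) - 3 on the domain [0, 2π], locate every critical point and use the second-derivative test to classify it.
f'(x) = -4*sin(2*x) - 2*cos(2*x)

Solve f'(x) = 0 on [0, 2π]:
  f'(x) = 0 ⇔ -cos(2*x) = 2*sin(2*x) ⇔ tan(2*x) = -1/2, i.e. 2*x = arctan(-1/2) + nπ; keep the solutions lying in [0, 2π].
  ⇒ x = -atan(1/2)/2 + pi/2 ≈ 1.3390, pi - atan(1/2)/2 ≈ 2.9098, -atan(1/2)/2 + 3*pi/2 ≈ 4.4806, -atan(1/2)/2 + 2*pi ≈ 6.0514

f''(x) = 4*sin(2*x) - 8*cos(2*x)
Second-derivative test at each critical point:
  f''(1.3390) = 8.9443 > 0 → local minimum
  f''(2.9098) = -8.9443 < 0 → local maximum
  f''(4.4806) = 8.9443 > 0 → local minimum
  f''(6.0514) = -8.9443 < 0 → local maximum

Critical points: x = -atan(1/2)/2 + pi/2 ≈ 1.3390 (local minimum); x = pi - atan(1/2)/2 ≈ 2.9098 (local maximum); x = -atan(1/2)/2 + 3*pi/2 ≈ 4.4806 (local minimum); x = -atan(1/2)/2 + 2*pi ≈ 6.0514 (local maximum)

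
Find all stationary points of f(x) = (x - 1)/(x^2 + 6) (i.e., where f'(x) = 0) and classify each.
f'(x) = (x^2 - 2*x*(x - 1) + 6)/(x^2 + 6)^2

Solve f'(x) = 0:
  f'(x) = -(x^2 - 2*x - 6)/(x^2 + 6)^2; the denominator is positive wherever f is defined, so f'(x) = 0 ⇔ -x^2 + 2*x + 6 = 0.
  x^2 - 2*x - 6 = 0 has no rational roots; quadratic formula: x = (2 ± √28)/2.
  ⇒ x = 1 - sqrt(7) ≈ -1.6458, 1 + sqrt(7) ≈ 3.6458

f''(x) = 2*(4*x^2*(x - 1) + (1 - 3*x)*(x^2 + 6))/(x^2 + 6)^3
Second-derivative test at each critical point:
  f''(-1.6458) = 0.0698 > 0 → local minimum
  f''(3.6458) = -0.0142 < 0 → local maximum

Critical points: x = 1 - sqrt(7) ≈ -1.6458 (local minimum); x = 1 + sqrt(7) ≈ 3.6458 (local maximum)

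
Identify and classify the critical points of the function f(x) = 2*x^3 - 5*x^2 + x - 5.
f'(x) = 6*x^2 - 10*x + 1

Solve f'(x) = 0:
  6*x^2 - 10*x + 1 = 0 has no rational roots; quadratic formula: x = (10 ± √76)/12.
  ⇒ x = 5/6 - sqrt(19)/6 ≈ 0.1069, sqrt(19)/6 + 5/6 ≈ 1.5598

f''(x) = 12*x - 10
Second-derivative test at each critical point:
  f''(0.1069) = -8.7178 < 0 → local maximum
  f''(1.5598) = 8.7178 > 0 → local minimum

Critical points: x = 5/6 - sqrt(19)/6 ≈ 0.1069 (local maximum); x = sqrt(19)/6 + 5/6 ≈ 1.5598 (local minimum)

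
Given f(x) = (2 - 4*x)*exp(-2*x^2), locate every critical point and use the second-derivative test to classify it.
f'(x) = 4*(2*x*(2*x - 1) - 1)*exp(-2*x^2)

Solve f'(x) = 0:
  f'(x) = (16*x^2 - 8*x - 4)·exp(-2*x^2) and exp(-2*x^2) > 0 for every x, so f'(x) = 0 ⇔ 16*x^2 - 8*x - 4 = 0.
  Factor: 16*x^2 - 8*x - 4 = 4*(4*x^2 - 2*x - 1); 4*x^2 - 2*x - 1 = 0 has no rational roots; quadratic formula: x = (2 ± √20)/8.
  ⇒ x = 1/4 - sqrt(5)/4 ≈ -0.3090, 1/4 + sqrt(5)/4 ≈ 0.8090

f''(x) = 8*(4*x^2*(1 - 2*x) + 6*x - 1)*exp(-2*x^2)
Second-derivative test at each critical point:
  f''(-0.3090) = -14.7786 < 0 → local maximum
  f''(0.8090) = 4.8314 > 0 → local minimum

Critical points: x = 1/4 - sqrt(5)/4 ≈ -0.3090 (local maximum); x = 1/4 + sqrt(5)/4 ≈ 0.8090 (local minimum)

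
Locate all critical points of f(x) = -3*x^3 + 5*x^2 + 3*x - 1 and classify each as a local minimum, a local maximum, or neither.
f'(x) = -9*x^2 + 10*x + 3

Solve f'(x) = 0:
  9*x^2 - 10*x - 3 = 0 has no rational roots; quadratic formula: x = (10 ± √208)/18.
  ⇒ x = 5/9 - 2*sqrt(13)/9 ≈ -0.2457, 5/9 + 2*sqrt(13)/9 ≈ 1.3568

f''(x) = 10 - 18*x
Second-derivative test at each critical point:
  f''(-0.2457) = 14.4222 > 0 → local minimum
  f''(1.3568) = -14.4222 < 0 → local maximum

Critical points: x = 5/9 - 2*sqrt(13)/9 ≈ -0.2457 (local minimum); x = 5/9 + 2*sqrt(13)/9 ≈ 1.3568 (local maximum)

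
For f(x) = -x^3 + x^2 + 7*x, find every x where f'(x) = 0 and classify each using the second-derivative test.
f'(x) = -3*x^2 + 2*x + 7

Solve f'(x) = 0:
  3*x^2 - 2*x - 7 = 0 has no rational roots; quadratic formula: x = (2 ± √88)/6.
  ⇒ x = 1/3 - sqrt(22)/3 ≈ -1.2301, 1/3 + sqrt(22)/3 ≈ 1.8968

f''(x) = 2 - 6*x
Second-derivative test at each critical point:
  f''(-1.2301) = 9.3808 > 0 → local minimum
  f''(1.8968) = -9.3808 < 0 → local maximum

Critical points: x = 1/3 - sqrt(22)/3 ≈ -1.2301 (local minimum); x = 1/3 + sqrt(22)/3 ≈ 1.8968 (local maximum)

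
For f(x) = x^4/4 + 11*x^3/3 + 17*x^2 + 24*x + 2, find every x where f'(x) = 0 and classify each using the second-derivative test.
f'(x) = x^3 + 11*x^2 + 34*x + 24

Solve f'(x) = 0:
  Factor: x^3 + 11*x^2 + 34*x + 24 = (x + 1)*(x + 4)*(x + 6) = 0.
  ⇒ x = -6, -4, -1

f''(x) = 3*x^2 + 22*x + 34
Second-derivative test at each critical point:
  f''(-6) = 10 > 0 → local minimum
  f''(-4) = -6 < 0 → local maximum
  f''(-1) = 15 > 0 → local minimum

Critical points: x = -6 (local minimum); x = -4 (local maximum); x = -1 (local minimum)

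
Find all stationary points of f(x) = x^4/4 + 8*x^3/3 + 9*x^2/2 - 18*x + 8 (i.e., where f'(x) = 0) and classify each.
f'(x) = x^3 + 8*x^2 + 9*x - 18

Solve f'(x) = 0:
  Factor: x^3 + 8*x^2 + 9*x - 18 = (x - 1)*(x + 3)*(x + 6) = 0.
  ⇒ x = -6, -3, 1

f''(x) = 3*x^2 + 16*x + 9
Second-derivative test at each critical point:
  f''(-6) = 21 > 0 → local minimum
  f''(-3) = -12 < 0 → local maximum
  f''(1) = 28 > 0 → local minimum

Critical points: x = -6 (local minimum); x = -3 (local maximum); x = 1 (local minimum)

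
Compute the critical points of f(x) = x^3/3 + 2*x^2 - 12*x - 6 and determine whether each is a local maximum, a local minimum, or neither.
f'(x) = x^2 + 4*x - 12

Solve f'(x) = 0:
  Factor: x^2 + 4*x - 12 = (x - 2)*(x + 6) = 0.
  ⇒ x = -6, 2

f''(x) = 2*x + 4
Second-derivative test at each critical point:
  f''(-6) = -8 < 0 → local maximum
  f''(2) = 8 > 0 → local minimum

Critical points: x = -6 (local maximum); x = 2 (local minimum)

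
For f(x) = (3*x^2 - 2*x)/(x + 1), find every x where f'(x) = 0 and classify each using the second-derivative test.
f'(x) = (3*x^2 + 6*x - 2)/(x^2 + 2*x + 1)

Solve f'(x) = 0:
  f'(x) = (3*x^2 + 6*x - 2)/(x + 1)^2; the denominator is positive wherever f is defined, so f'(x) = 0 ⇔ 3*x^2 + 6*x - 2 = 0.
  3*x^2 + 6*x - 2 = 0 has no rational roots; quadratic formula: x = (-6 ± √60)/6.
  ⇒ x = -sqrt(15)/3 - 1 ≈ -2.2910, -1 + sqrt(15)/3 ≈ 0.2910

f''(x) = 10/(x^3 + 3*x^2 + 3*x + 1)
Second-derivative test at each critical point:
  f''(-2.2910) = -4.6476 < 0 → local maximum
  f''(0.2910) = 4.6476 > 0 → local minimum

Critical points: x = -sqrt(15)/3 - 1 ≈ -2.2910 (local maximum); x = -1 + sqrt(15)/3 ≈ 0.2910 (local minimum)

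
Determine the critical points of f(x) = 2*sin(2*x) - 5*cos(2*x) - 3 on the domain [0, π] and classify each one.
f'(x) = 10*sin(2*x) + 4*cos(2*x)

Solve f'(x) = 0 on [0, π]:
  f'(x) = 0 ⇔ 2*cos(2*x) = -5*sin(2*x) ⇔ tan(2*x) = -2/5, i.e. 2*x = arctan(-2/5) + nπ; keep the solutions lying in [0, π].
  ⇒ x = -atan(2/5)/2 + pi/2 ≈ 1.3805, pi - atan(2/5)/2 ≈ 2.9513

f''(x) = -8*sin(2*x) + 20*cos(2*x)
Second-derivative test at each critical point:
  f''(1.3805) = -21.5407 < 0 → local maximum
  f''(2.9513) = 21.5407 > 0 → local minimum

Critical points: x = -atan(2/5)/2 + pi/2 ≈ 1.3805 (local maximum); x = pi - atan(2/5)/2 ≈ 2.9513 (local minimum)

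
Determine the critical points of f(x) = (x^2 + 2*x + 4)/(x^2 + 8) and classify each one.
f'(x) = 2*(-x^2 + 4*x + 8)/(x^4 + 16*x^2 + 64)

Solve f'(x) = 0:
  f'(x) = -2*(x^2 - 4*x - 8)/(x^2 + 8)^2; the denominator is positive wherever f is defined, so f'(x) = 0 ⇔ -2*x^2 + 8*x + 16 = 0.
  Factor: -2*x^2 + 8*x + 16 = -2*(x^2 - 4*x - 8); x^2 - 4*x - 8 = 0 has no rational roots; quadratic formula: x = (4 ± √48)/2.
  ⇒ x = 2 - 2*sqrt(3) ≈ -1.4641, 2 + 2*sqrt(3) ≈ 5.4641

f''(x) = 4*(x^3 - 6*x^2 - 24*x + 16)/(x^6 + 24*x^4 + 192*x^2 + 512)
Second-derivative test at each critical point:
  f''(-1.4641) = 0.1347 > 0 → local minimum
  f''(5.4641) = -0.0097 < 0 → local maximum

Critical points: x = 2 - 2*sqrt(3) ≈ -1.4641 (local minimum); x = 2 + 2*sqrt(3) ≈ 5.4641 (local maximum)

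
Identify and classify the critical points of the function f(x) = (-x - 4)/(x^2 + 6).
f'(x) = (-x^2 + 2*x*(x + 4) - 6)/(x^2 + 6)^2

Solve f'(x) = 0:
  f'(x) = (x^2 + 8*x - 6)/(x^2 + 6)^2; the denominator is positive wherever f is defined, so f'(x) = 0 ⇔ x^2 + 8*x - 6 = 0.
  x^2 + 8*x - 6 = 0 has no rational roots; quadratic formula: x = (-8 ± √88)/2.
  ⇒ x = -sqrt(22) - 4 ≈ -8.6904, -4 + sqrt(22) ≈ 0.6904

f''(x) = 2*(-4*x^2*(x + 4) + (3*x + 4)*(x^2 + 6))/(x^2 + 6)^3
Second-derivative test at each critical point:
  f''(-8.6904) = -0.0014 < 0 → local maximum
  f''(0.6904) = 0.2236 > 0 → local minimum

Critical points: x = -sqrt(22) - 4 ≈ -8.6904 (local maximum); x = -4 + sqrt(22) ≈ 0.6904 (local minimum)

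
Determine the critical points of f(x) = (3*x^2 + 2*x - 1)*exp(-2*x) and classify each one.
f'(x) = 2*(-3*x^2 + x + 2)*exp(-2*x)

Solve f'(x) = 0:
  f'(x) = (-6*x^2 + 2*x + 4)·exp(-2*x) and exp(-2*x) > 0 for every x, so f'(x) = 0 ⇔ -6*x^2 + 2*x + 4 = 0.
  Factor: -6*x^2 + 2*x + 4 = -2*(x - 1)*(3*x + 2) = 0.
  ⇒ x = -2/3, 1

f''(x) = 2*(6*x^2 - 8*x - 3)*exp(-2*x)
Second-derivative test at each critical point:
  f''(-2/3) = 37.9367 > 0 → local minimum
  f''(1) = -1.3534 < 0 → local maximum

Critical points: x = -2/3 (local minimum); x = 1 (local maximum)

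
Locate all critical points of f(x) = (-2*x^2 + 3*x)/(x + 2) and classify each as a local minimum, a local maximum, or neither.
f'(x) = 2*(-x^2 - 4*x + 3)/(x^2 + 4*x + 4)

Solve f'(x) = 0:
  f'(x) = -2*(x^2 + 4*x - 3)/(x + 2)^2; the denominator is positive wherever f is defined, so f'(x) = 0 ⇔ -2*x^2 - 8*x + 6 = 0.
  Factor: -2*x^2 - 8*x + 6 = -2*(x^2 + 4*x - 3); x^2 + 4*x - 3 = 0 has no rational roots; quadratic formula: x = (-4 ± √28)/2.
  ⇒ x = -sqrt(7) - 2 ≈ -4.6458, -2 + sqrt(7) ≈ 0.6458

f''(x) = -28/(x^3 + 6*x^2 + 12*x + 8)
Second-derivative test at each critical point:
  f''(-4.6458) = 1.5119 > 0 → local minimum
  f''(0.6458) = -1.5119 < 0 → local maximum

Critical points: x = -sqrt(7) - 2 ≈ -4.6458 (local minimum); x = -2 + sqrt(7) ≈ 0.6458 (local maximum)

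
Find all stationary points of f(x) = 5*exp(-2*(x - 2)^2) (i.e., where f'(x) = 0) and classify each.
f'(x) = 20*(2 - x)*exp(-2*(x - 2)^2)

Solve f'(x) = 0:
  f'(x) = (40 - 20*x)·exp(-2*(x - 2)^2) and exp(-2*(x - 2)^2) > 0 for every x, so f'(x) = 0 ⇔ 40 - 20*x = 0.
  Factor: 40 - 20*x = -20*(x - 2) = 0.
  ⇒ x = 2

f''(x) = 20*(4*(x - 2)^2 - 1)*exp(-2*(x - 2)^2)
Second-derivative test at each critical point:
  f''(2) = -20 < 0 → local maximum

Critical points: x = 2 (local maximum)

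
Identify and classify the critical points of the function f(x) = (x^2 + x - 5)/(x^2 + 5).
f'(x) = (-x^2 + 20*x + 5)/(x^4 + 10*x^2 + 25)

Solve f'(x) = 0:
  f'(x) = -(x^2 - 20*x - 5)/(x^2 + 5)^2; the denominator is positive wherever f is defined, so f'(x) = 0 ⇔ -x^2 + 20*x + 5 = 0.
  x^2 - 20*x - 5 = 0 has no rational roots; quadratic formula: x = (20 ± √420)/2.
  ⇒ x = 10 - sqrt(105) ≈ -0.2470, 10 + sqrt(105) ≈ 20.2470

f''(x) = 2*(x^3 - 30*x^2 - 15*x + 50)/(x^6 + 15*x^4 + 75*x^2 + 125)
Second-derivative test at each critical point:
  f''(-0.2470) = 0.8001 > 0 → local minimum
  f''(20.2470) = -1.190e-04 < 0 → local maximum

Critical points: x = 10 - sqrt(105) ≈ -0.2470 (local minimum); x = 10 + sqrt(105) ≈ 20.2470 (local maximum)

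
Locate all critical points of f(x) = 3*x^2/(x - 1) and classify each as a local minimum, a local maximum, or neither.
f'(x) = 3*x*(x - 2)/(x^2 - 2*x + 1)

Solve f'(x) = 0:
  f'(x) = 3*x*(x - 2)/(x - 1)^2; the denominator is positive wherever f is defined, so f'(x) = 0 ⇔ 3*x^2 - 6*x = 0.
  Factor: 3*x^2 - 6*x = 3*x*(x - 2) = 0.
  ⇒ x = 0, 2

f''(x) = 6/(x^3 - 3*x^2 + 3*x - 1)
Second-derivative test at each critical point:
  f''(0) = -6 < 0 → local maximum
  f''(2) = 6 > 0 → local minimum

Critical points: x = 0 (local maximum); x = 2 (local minimum)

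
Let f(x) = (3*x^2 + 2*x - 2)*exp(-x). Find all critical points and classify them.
f'(x) = (-3*x^2 + 4*x + 4)*exp(-x)

Solve f'(x) = 0:
  f'(x) = (-3*x^2 + 4*x + 4)·exp(-x) and exp(-x) > 0 for every x, so f'(x) = 0 ⇔ -3*x^2 + 4*x + 4 = 0.
  Factor: -3*x^2 + 4*x + 4 = -(x - 2)*(3*x + 2) = 0.
  ⇒ x = -2/3, 2

f''(x) = x*(3*x - 10)*exp(-x)
Second-derivative test at each critical point:
  f''(-2/3) = 15.5819 > 0 → local minimum
  f''(2) = -1.0827 < 0 → local maximum

Critical points: x = -2/3 (local minimum); x = 2 (local maximum)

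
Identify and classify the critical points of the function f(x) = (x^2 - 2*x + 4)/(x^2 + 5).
f'(x) = 2*(x^2 + x - 5)/(x^4 + 10*x^2 + 25)

Solve f'(x) = 0:
  f'(x) = 2*(x^2 + x - 5)/(x^2 + 5)^2; the denominator is positive wherever f is defined, so f'(x) = 0 ⇔ 2*x^2 + 2*x - 10 = 0.
  Factor: 2*x^2 + 2*x - 10 = 2*(x^2 + x - 5); x^2 + x - 5 = 0 has no rational roots; quadratic formula: x = (-1 ± √21)/2.
  ⇒ x = -sqrt(21)/2 - 1/2 ≈ -2.7913, -1/2 + sqrt(21)/2 ≈ 1.7913

f''(x) = 2*(-2*x^3 - 3*x^2 + 30*x + 5)/(x^6 + 15*x^4 + 75*x^2 + 125)
Second-derivative test at each critical point:
  f''(-2.7913) = -0.0560 < 0 → local maximum
  f''(1.7913) = 0.1360 > 0 → local minimum

Critical points: x = -sqrt(21)/2 - 1/2 ≈ -2.7913 (local maximum); x = -1/2 + sqrt(21)/2 ≈ 1.7913 (local minimum)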